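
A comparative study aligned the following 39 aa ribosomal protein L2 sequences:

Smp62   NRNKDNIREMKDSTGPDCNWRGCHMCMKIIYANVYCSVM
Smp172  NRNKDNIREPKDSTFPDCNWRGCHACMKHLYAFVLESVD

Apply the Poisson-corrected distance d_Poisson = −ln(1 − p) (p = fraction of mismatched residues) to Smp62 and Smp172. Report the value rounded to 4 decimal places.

Differing sites — 10:M/P; 15:G/F; 25:M/A; 29:I/H; 30:I/L; 33:N/F; 35:Y/L; 36:C/E; 39:M/D.
p = 9/39 = 0.230769.
d = −ln(1 − 0.230769) = −ln(0.769231) = 0.2624.

0.2624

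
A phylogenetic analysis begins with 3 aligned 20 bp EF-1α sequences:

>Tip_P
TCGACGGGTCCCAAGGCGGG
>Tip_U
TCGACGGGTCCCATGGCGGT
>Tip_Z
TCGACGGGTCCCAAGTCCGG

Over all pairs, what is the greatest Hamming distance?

Pairwise Hamming distances:
  Tip_P vs Tip_U: 2
  Tip_P vs Tip_Z: 2
  Tip_U vs Tip_Z: 4
The largest is 4, between Tip_U and Tip_Z.

4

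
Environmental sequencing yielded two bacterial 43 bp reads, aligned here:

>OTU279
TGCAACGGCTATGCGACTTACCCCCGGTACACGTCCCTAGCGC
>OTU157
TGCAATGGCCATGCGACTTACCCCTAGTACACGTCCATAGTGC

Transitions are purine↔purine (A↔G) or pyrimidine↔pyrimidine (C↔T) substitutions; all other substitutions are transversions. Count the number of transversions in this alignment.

1

Differing sites — 6:C/T (Ti); 10:T/C (Ti); 25:C/T (Ti); 26:G/A (Ti); 37:C/A (Tv); 41:C/T (Ti).
Of the 6 differences, 5 transitions and 1 transversion, so the answer is 1.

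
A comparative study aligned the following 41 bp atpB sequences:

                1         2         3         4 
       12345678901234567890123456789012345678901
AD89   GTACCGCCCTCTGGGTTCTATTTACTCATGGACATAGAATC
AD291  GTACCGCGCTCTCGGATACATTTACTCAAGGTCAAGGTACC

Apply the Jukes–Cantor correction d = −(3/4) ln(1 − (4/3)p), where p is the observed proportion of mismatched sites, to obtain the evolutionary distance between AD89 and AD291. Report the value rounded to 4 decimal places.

Differing sites — 8:C/G; 13:G/C; 16:T/A; 18:C/A; 19:T/C; 29:T/A; 32:A/T; 35:T/A; 36:A/G; 38:A/T; 40:T/C.
p = 11/41 = 0.268293.
d = −0.75 · ln(1 − (4/3)·0.268293) = −0.75 · ln(0.642276) = −0.75 · (-0.442737) = 0.3321.

0.3321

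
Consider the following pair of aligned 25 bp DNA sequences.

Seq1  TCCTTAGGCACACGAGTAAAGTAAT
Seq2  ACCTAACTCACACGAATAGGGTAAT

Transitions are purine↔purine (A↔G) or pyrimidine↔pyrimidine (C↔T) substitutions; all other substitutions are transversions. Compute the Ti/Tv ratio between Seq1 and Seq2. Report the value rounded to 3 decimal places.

Mismatches occur at site 1 (T/A, transversion), site 5 (T/A, transversion), site 7 (G/C, transversion), site 8 (G/T, transversion), site 16 (G/A, transition), site 19 (A/G, transition), site 20 (A/G, transition).
Of the 7 differences, 3 transitions and 4 transversions, so Ti/Tv = 3/4 = 0.750.

0.750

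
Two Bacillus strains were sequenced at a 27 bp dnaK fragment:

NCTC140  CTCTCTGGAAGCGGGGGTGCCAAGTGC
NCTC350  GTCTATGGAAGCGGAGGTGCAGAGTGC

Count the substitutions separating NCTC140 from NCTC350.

5

The sequences differ at positions 1 (C/G), 5 (C/A), 15 (G/A), 21 (C/A), 22 (A/G).
That gives 5 mismatches out of 27 aligned sites, so the Hamming distance is 5.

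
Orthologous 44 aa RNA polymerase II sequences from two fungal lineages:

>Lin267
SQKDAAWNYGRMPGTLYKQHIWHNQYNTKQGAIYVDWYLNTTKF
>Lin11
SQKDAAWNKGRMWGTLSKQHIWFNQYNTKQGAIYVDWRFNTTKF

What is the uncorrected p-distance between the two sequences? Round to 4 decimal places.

0.1364

The sequences differ at positions 9 (Y/K), 13 (P/W), 17 (Y/S), 23 (H/F), 38 (Y/R), 39 (L/F).
There are 6 differences over 44 sites, so p = 6/44 = 0.1364.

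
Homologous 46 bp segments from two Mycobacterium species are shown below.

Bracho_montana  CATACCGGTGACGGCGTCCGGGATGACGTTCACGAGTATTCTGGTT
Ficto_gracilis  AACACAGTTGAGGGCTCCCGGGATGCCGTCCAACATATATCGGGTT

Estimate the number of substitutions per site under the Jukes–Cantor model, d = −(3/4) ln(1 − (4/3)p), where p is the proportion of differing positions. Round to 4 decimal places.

Differing sites — 1:C/A; 3:T/C; 6:C/A; 8:G/T; 12:C/G; 16:G/T; 17:T/C; 26:A/C; 30:T/C; 33:C/A; 34:G/C; 36:G/T; 37:T/A; 38:A/T; 39:T/A; 42:T/G.
p = 16/46 = 0.347826.
d = −0.75 · ln(1 − (4/3)·0.347826) = −0.75 · ln(0.536232) = −0.75 · (-0.623188) = 0.4674.

0.4674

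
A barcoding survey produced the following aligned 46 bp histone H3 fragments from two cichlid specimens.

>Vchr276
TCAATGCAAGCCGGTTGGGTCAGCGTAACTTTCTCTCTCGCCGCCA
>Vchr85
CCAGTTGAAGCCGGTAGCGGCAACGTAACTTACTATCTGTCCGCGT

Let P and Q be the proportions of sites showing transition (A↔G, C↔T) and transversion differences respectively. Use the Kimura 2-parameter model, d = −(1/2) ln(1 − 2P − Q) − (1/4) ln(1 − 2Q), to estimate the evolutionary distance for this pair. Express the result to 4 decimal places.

0.3933

Mismatches occur at site 1 (T→C, transition), site 4 (A→G, transition), site 6 (G→T, transversion), site 7 (C→G, transversion), site 16 (T→A, transversion), site 18 (G→C, transversion), site 20 (T→G, transversion), site 23 (G→A, transition), site 32 (T→A, transversion), site 35 (C→A, transversion), site 39 (C→G, transversion), site 40 (G→T, transversion), site 45 (C→G, transversion), site 46 (A→T, transversion).
Of the 14 differences, 3 transitions and 11 transversions over 46 sites: P = 3/46 = 0.065217, Q = 11/46 = 0.239130.
d = −0.5·ln(0.630436) − 0.25·ln(0.521740) = −0.5·(-0.461344) − 0.25·(-0.650586) = 0.3933.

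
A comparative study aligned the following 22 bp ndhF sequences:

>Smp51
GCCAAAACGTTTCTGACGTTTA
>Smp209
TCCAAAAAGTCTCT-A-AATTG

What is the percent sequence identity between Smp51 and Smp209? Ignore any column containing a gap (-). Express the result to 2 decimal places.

70.00%

Excluding the 2 gap columns leaves 20 comparable sites.
Mismatches occur at site 1 (G→T), site 8 (C→A), site 11 (T→C), site 18 (G→A), site 19 (T→A), site 22 (A→G).
14 of the 20 comparable sites match, so the percent identity is 14/20 × 100 = 70.00%.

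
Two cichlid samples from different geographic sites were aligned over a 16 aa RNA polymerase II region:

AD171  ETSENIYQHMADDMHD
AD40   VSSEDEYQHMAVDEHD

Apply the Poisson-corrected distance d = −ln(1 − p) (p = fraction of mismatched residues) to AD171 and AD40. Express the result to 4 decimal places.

Mismatches occur at site 1 (E↔V), site 2 (T↔S), site 5 (N↔D), site 6 (I↔E), site 12 (D↔V), site 14 (M↔E).
p = 6/16 = 0.375000.
d = −ln(1 − 0.375000) = −ln(0.625000) = 0.4700.

0.4700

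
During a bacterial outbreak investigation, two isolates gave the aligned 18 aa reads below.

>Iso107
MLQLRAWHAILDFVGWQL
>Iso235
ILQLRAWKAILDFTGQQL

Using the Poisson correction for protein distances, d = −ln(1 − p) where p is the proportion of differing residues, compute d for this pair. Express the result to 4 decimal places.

The sequences differ at positions 1 (M/I), 8 (H/K), 14 (V/T), 16 (W/Q).
p = 4/18 = 0.222222.
d = −ln(1 − 0.222222) = −ln(0.777778) = 0.2513.

0.2513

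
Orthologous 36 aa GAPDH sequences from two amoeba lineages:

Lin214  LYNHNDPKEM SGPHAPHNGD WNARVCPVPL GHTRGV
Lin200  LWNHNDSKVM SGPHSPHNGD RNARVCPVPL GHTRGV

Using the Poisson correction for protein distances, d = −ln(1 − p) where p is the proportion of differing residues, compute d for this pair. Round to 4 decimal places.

0.1495

Mismatches occur at site 2 (Y/W), site 7 (P/S), site 9 (E/V), site 15 (A/S), site 21 (W/R).
p = 5/36 = 0.138889.
d = −ln(1 − 0.138889) = −ln(0.861111) = 0.1495.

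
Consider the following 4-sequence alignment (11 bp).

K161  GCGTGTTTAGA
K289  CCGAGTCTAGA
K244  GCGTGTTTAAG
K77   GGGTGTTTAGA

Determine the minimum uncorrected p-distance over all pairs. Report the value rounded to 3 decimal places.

0.091

Pairwise Hamming distances:
  K161 vs K289: 3
  K161 vs K244: 2
  K161 vs K77: 1
  K289 vs K244: 5
  K289 vs K77: 4
  K244 vs K77: 3
The smallest is 1 mismatch, between K161 and K77; p = 1/11 = 0.091.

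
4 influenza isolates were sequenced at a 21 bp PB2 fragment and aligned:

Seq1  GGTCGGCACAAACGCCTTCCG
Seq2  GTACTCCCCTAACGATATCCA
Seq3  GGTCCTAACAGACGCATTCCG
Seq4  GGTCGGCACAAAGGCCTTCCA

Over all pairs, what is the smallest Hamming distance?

Pairwise Hamming distances:
  Seq1 vs Seq2: 10
  Seq1 vs Seq3: 5
  Seq1 vs Seq4: 2
  Seq2 vs Seq3: 12
  Seq2 vs Seq4: 10
  Seq3 vs Seq4: 7
The smallest is 2, between Seq1 and Seq4.

2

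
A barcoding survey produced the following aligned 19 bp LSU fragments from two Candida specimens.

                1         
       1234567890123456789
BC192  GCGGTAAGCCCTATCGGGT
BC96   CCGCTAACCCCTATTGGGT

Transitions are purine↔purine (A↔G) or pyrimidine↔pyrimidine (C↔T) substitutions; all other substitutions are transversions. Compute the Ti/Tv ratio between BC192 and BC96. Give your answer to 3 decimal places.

0.333

The sequences differ at positions 1 (G/C, transversion), 4 (G/C, transversion), 8 (G/C, transversion), 15 (C/T, transition).
Of the 4 differences, 1 transition and 3 transversions, so Ti/Tv = 1/3 = 0.333.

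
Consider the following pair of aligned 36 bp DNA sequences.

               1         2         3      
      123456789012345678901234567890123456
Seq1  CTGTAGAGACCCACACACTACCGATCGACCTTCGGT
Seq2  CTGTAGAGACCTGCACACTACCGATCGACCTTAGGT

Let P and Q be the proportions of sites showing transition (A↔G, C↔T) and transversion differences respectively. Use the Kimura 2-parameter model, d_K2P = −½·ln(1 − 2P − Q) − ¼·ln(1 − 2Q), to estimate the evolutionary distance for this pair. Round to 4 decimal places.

The sequences differ at positions 12 (C/T, transition), 13 (A/G, transition), 33 (C/A, transversion).
Of the 3 differences, 2 transitions and 1 transversion over 36 sites: P = 2/36 = 0.055556, Q = 1/36 = 0.027778.
d = −0.5·ln(0.861110) − 0.25·ln(0.944444) = −0.5·(-0.149533) − 0.25·(-0.057159) = 0.0891.

0.0891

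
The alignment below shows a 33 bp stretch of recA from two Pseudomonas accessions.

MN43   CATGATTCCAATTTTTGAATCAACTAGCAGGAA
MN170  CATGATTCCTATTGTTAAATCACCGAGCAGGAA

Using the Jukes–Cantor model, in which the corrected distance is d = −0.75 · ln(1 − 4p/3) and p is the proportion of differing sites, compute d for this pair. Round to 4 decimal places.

The sequences differ at positions 10 (A/T), 14 (T/G), 17 (G/A), 23 (A/C), 25 (T/G).
p = 5/33 = 0.151515.
d = −0.75 · ln(1 − (4/3)·0.151515) = −0.75 · ln(0.797980) = −0.75 · (-0.225672) = 0.1693.

0.1693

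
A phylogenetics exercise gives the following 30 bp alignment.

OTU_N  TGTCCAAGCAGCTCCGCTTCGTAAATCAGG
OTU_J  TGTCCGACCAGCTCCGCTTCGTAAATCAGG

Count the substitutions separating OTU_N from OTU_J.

2

Mismatches occur at site 6 (A↔G), site 8 (G↔C).
That gives 2 mismatches out of 30 aligned sites, so the Hamming distance is 2.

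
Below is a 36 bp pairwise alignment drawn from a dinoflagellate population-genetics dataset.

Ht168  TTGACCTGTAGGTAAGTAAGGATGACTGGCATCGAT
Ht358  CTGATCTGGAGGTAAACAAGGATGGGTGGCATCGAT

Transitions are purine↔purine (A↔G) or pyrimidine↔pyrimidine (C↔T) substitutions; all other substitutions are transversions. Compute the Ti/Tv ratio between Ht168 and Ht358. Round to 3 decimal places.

2.500

Differing sites — 1:T/C (Ti); 5:C/T (Ti); 9:T/G (Tv); 16:G/A (Ti); 17:T/C (Ti); 25:A/G (Ti); 26:C/G (Tv).
Of the 7 differences, 5 transitions and 2 transversions, so Ti/Tv = 5/2 = 2.500.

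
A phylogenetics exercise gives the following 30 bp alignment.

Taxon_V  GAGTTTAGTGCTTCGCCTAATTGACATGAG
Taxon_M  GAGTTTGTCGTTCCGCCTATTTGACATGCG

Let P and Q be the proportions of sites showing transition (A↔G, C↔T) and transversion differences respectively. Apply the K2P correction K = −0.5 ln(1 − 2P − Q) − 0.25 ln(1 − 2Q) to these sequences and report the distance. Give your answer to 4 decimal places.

0.2842

Mismatches occur at site 7 (A→G, transition), site 8 (G→T, transversion), site 9 (T→C, transition), site 11 (C→T, transition), site 13 (T→C, transition), site 20 (A→T, transversion), site 29 (A→C, transversion).
Of the 7 differences, 4 transitions and 3 transversions over 30 sites: P = 4/30 = 0.133333, Q = 3/30 = 0.100000.
d = −0.5·ln(0.633334) − 0.25·ln(0.800000) = −0.5·(-0.456757) − 0.25·(-0.223144) = 0.2842.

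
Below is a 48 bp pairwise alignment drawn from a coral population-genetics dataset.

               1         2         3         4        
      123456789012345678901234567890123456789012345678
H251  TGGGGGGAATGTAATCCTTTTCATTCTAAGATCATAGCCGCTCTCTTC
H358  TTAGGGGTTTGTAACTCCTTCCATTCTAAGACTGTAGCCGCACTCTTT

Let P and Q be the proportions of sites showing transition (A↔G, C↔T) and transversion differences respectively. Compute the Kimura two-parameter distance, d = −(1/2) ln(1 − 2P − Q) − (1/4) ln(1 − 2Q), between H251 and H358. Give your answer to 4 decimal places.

0.3521

Differing sites — 2:G/T (Tv); 3:G/A (Ti); 8:A/T (Tv); 9:A/T (Tv); 15:T/C (Ti); 16:C/T (Ti); 18:T/C (Ti); 21:T/C (Ti); 32:T/C (Ti); 33:C/T (Ti); 34:A/G (Ti); 42:T/A (Tv); 48:C/T (Ti).
Of the 13 differences, 9 transitions and 4 transversions over 48 sites: P = 9/48 = 0.187500, Q = 4/48 = 0.083333.
d = −0.5·ln(0.541667) − 0.25·ln(0.833334) = −0.5·(-0.613104) − 0.25·(-0.182321) = 0.3521.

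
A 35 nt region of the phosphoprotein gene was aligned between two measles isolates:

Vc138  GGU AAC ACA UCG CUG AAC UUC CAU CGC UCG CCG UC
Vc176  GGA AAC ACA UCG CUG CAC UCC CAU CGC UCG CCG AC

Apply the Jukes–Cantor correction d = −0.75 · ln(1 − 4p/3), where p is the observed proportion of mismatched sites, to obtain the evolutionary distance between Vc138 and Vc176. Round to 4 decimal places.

0.1240

Mismatches occur at site 3 (U↔A), site 16 (A↔C), site 20 (U↔C), site 34 (U↔A).
p = 4/35 = 0.114286.
d = −0.75 · ln(1 − (4/3)·0.114286) = −0.75 · ln(0.847619) = −0.75 · (-0.165324) = 0.1240.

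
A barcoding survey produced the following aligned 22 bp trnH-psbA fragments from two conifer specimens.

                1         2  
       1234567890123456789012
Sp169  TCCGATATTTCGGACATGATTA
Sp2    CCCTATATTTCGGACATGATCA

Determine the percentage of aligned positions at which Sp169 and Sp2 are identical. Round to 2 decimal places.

86.36%

The sequences differ at positions 1 (T/C), 4 (G/T), 21 (T/C).
19 of the 22 sites match, so the percent identity is 19/22 × 100 = 86.36%.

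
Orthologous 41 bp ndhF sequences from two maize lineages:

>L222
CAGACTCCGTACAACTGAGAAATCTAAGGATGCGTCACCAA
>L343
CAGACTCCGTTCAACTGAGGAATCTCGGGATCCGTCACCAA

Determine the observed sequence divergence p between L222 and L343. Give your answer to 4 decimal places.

The sequences differ at positions 11 (A/T), 20 (A/G), 26 (A/C), 27 (A/G), 32 (G/C).
There are 5 differences over 41 sites, so p = 5/41 = 0.1220.

0.1220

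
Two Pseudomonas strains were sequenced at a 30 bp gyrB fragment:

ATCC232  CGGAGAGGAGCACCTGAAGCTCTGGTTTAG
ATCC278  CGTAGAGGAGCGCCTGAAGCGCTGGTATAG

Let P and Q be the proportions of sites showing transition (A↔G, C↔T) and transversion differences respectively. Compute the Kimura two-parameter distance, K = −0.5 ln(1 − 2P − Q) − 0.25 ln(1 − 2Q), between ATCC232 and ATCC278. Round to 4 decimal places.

0.1469

Differing sites — 3:G/T (Tv); 12:A/G (Ti); 21:T/G (Tv); 27:T/A (Tv).
Of the 4 differences, 1 transition and 3 transversions over 30 sites: P = 1/30 = 0.033333, Q = 3/30 = 0.100000.
d = −0.5·ln(0.833334) − 0.25·ln(0.800000) = −0.5·(-0.182321) − 0.25·(-0.223144) = 0.1469.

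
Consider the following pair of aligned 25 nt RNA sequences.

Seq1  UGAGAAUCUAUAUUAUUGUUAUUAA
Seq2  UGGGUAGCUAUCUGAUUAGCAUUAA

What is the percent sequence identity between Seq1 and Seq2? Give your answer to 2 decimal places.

68.00%

Mismatches occur at site 3 (A→G), site 5 (A→U), site 7 (U→G), site 12 (A→C), site 14 (U→G), site 18 (G→A), site 19 (U→G), site 20 (U→C).
17 of the 25 sites match, so the percent identity is 17/25 × 100 = 68.00%.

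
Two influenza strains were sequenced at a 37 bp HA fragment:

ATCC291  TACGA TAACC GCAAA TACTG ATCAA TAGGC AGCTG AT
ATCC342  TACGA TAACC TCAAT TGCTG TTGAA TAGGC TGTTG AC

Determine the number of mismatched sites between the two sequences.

8

Differing sites — 11:G/T; 15:A/T; 17:A/G; 21:A/T; 23:C/G; 31:A/T; 33:C/T; 37:T/C.
That gives 8 mismatches out of 37 aligned sites, so the Hamming distance is 8.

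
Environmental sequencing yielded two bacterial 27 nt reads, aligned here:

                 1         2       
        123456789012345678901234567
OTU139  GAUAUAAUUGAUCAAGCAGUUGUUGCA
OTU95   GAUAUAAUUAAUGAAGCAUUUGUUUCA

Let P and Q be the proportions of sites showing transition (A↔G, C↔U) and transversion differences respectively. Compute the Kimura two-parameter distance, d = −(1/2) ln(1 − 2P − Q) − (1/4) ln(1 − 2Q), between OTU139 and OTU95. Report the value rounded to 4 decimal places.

0.1652

Differing sites — 10:G/A (Ti); 13:C/G (Tv); 19:G/U (Tv); 25:G/U (Tv).
Of the 4 differences, 1 transition and 3 transversions over 27 sites: P = 1/27 = 0.037037, Q = 3/27 = 0.111111.
d = −0.5·ln(0.814815) − 0.25·ln(0.777778) = −0.5·(-0.204794) − 0.25·(-0.251314) = 0.1652.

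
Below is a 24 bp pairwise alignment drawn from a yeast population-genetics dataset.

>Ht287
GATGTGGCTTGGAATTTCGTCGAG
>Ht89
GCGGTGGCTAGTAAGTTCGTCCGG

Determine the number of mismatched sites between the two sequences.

Differing sites — 2:A/C; 3:T/G; 10:T/A; 12:G/T; 15:T/G; 22:G/C; 23:A/G.
That gives 7 mismatches out of 24 aligned sites, so the Hamming distance is 7.

7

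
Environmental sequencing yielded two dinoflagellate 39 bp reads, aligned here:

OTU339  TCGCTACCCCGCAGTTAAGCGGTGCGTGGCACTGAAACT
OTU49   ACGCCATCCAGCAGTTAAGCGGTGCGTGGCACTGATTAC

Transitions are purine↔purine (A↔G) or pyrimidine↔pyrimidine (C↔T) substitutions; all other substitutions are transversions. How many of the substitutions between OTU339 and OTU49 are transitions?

3

The sequences differ at positions 1 (T/A, transversion), 5 (T/C, transition), 7 (C/T, transition), 10 (C/A, transversion), 36 (A/T, transversion), 37 (A/T, transversion), 38 (C/A, transversion), 39 (T/C, transition).
Of the 8 differences, 3 transitions and 5 transversions, so the answer is 3.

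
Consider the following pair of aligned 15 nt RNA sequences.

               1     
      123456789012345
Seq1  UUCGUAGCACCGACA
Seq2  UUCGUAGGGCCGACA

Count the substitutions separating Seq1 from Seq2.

The sequences differ at positions 8 (C/G), 9 (A/G).
That gives 2 mismatches out of 15 aligned sites, so the Hamming distance is 2.

2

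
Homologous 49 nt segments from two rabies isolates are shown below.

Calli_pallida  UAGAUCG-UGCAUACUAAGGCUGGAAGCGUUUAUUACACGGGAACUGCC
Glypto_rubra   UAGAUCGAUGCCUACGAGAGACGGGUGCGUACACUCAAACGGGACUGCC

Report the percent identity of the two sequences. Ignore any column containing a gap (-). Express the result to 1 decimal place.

Excluding the 1 gap column leaves 48 comparable sites.
Differing sites — 12:A/C; 16:U/G; 18:A/G; 19:G/A; 21:C/A; 22:U/C; 25:A/G; 26:A/U; 31:U/A; 32:U/C; 34:U/C; 36:A/C; 37:C/A; 39:C/A; 40:G/C; 43:A/G.
32 of the 48 comparable sites match, so the percent identity is 32/48 × 100 = 66.7%.

66.7%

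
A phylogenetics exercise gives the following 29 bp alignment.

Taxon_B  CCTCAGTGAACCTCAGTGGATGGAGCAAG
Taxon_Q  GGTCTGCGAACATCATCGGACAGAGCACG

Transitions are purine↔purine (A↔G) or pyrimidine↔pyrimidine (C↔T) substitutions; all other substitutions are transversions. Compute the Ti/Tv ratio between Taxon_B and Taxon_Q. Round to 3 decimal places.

Differing sites — 1:C/G (Tv); 2:C/G (Tv); 5:A/T (Tv); 7:T/C (Ti); 12:C/A (Tv); 16:G/T (Tv); 17:T/C (Ti); 21:T/C (Ti); 22:G/A (Ti); 28:A/C (Tv).
Of the 10 differences, 4 transitions and 6 transversions, so Ti/Tv = 4/6 = 0.667.

0.667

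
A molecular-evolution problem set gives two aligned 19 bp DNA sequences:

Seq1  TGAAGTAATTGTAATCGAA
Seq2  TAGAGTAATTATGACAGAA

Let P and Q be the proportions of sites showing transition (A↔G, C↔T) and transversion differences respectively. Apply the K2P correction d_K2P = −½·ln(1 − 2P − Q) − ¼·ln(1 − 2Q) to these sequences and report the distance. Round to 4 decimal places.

The sequences differ at positions 2 (G/A, transition), 3 (A/G, transition), 11 (G/A, transition), 13 (A/G, transition), 15 (T/C, transition), 16 (C/A, transversion).
Of the 6 differences, 5 transitions and 1 transversion over 19 sites: P = 5/19 = 0.263158, Q = 1/19 = 0.052632.
d = −0.5·ln(0.421052) − 0.25·ln(0.894736) = −0.5·(-0.864999) − 0.25·(-0.111227) = 0.4603.

0.4603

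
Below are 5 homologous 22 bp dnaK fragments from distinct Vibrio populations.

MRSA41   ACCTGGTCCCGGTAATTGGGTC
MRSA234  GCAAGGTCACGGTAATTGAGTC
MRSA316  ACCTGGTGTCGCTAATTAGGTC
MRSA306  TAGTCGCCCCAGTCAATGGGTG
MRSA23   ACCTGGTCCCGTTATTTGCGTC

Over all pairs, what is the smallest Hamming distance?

Pairwise Hamming distances:
  MRSA41 vs MRSA234: 5
  MRSA41 vs MRSA316: 4
  MRSA41 vs MRSA306: 9
  MRSA41 vs MRSA23: 3
  MRSA234 vs MRSA316: 8
  MRSA234 vs MRSA306: 12
  MRSA234 vs MRSA23: 7
  MRSA316 vs MRSA306: 13
  MRSA316 vs MRSA23: 6
  MRSA306 vs MRSA23: 12
The smallest is 3, between MRSA41 and MRSA23.

3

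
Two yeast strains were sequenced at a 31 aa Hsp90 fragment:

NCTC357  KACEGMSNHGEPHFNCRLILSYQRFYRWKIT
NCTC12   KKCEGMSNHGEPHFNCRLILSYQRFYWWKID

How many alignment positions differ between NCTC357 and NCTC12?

Differing sites — 2:A/K; 27:R/W; 31:T/D.
That gives 3 mismatches out of 31 aligned sites, so the Hamming distance is 3.

3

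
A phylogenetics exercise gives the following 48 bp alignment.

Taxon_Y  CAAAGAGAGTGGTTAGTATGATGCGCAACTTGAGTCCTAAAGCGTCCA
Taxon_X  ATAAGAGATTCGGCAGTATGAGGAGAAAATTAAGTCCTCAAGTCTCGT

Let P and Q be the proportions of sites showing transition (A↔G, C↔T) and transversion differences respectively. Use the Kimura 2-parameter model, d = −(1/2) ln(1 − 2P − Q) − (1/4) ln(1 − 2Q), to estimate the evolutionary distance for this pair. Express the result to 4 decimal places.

Mismatches occur at site 1 (C↔A, transversion), site 2 (A↔T, transversion), site 9 (G↔T, transversion), site 11 (G↔C, transversion), site 13 (T↔G, transversion), site 14 (T↔C, transition), site 22 (T↔G, transversion), site 24 (C↔A, transversion), site 26 (C↔A, transversion), site 29 (C↔A, transversion), site 32 (G↔A, transition), site 39 (A↔C, transversion), site 43 (C↔T, transition), site 44 (G↔C, transversion), site 47 (C↔G, transversion), site 48 (A↔T, transversion).
Of the 16 differences, 3 transitions and 13 transversions over 48 sites: P = 3/48 = 0.062500, Q = 13/48 = 0.270833.
d = −0.5·ln(0.604167) − 0.25·ln(0.458334) = −0.5·(-0.503905) − 0.25·(-0.780157) = 0.4470.

0.4470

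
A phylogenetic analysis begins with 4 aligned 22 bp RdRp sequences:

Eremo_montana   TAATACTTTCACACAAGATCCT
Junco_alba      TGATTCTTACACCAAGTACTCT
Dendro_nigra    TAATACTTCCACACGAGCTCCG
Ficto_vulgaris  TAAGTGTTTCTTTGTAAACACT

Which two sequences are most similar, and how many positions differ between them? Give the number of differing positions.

4

Pairwise Hamming distances:
  Eremo_montana vs Junco_alba: 9
  Eremo_montana vs Dendro_nigra: 4
  Eremo_montana vs Ficto_vulgaris: 11
  Junco_alba vs Dendro_nigra: 12
  Junco_alba vs Ficto_vulgaris: 12
  Dendro_nigra vs Ficto_vulgaris: 14
The smallest is 4, between Eremo_montana and Dendro_nigra.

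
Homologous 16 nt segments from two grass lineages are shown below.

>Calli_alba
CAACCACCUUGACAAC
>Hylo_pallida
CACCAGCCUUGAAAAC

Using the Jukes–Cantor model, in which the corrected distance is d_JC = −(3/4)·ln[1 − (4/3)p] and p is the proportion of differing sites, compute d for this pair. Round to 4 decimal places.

Differing sites — 3:A/C; 5:C/A; 6:A/G; 13:C/A.
p = 4/16 = 0.250000.
d = −0.75 · ln(1 − (4/3)·0.250000) = −0.75 · ln(0.666667) = −0.75 · (-0.405465) = 0.3041.

0.3041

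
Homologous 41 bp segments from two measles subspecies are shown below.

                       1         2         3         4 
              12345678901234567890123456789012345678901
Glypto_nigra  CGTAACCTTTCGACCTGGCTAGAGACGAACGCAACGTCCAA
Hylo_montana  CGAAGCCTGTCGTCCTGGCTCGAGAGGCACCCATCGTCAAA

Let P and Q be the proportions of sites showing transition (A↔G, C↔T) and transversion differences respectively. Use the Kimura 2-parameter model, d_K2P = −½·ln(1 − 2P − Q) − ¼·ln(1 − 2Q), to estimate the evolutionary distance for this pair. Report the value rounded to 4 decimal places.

The sequences differ at positions 3 (T/A, transversion), 5 (A/G, transition), 9 (T/G, transversion), 13 (A/T, transversion), 21 (A/C, transversion), 26 (C/G, transversion), 28 (A/C, transversion), 31 (G/C, transversion), 34 (A/T, transversion), 39 (C/A, transversion).
Of the 10 differences, 1 transition and 9 transversions over 41 sites: P = 1/41 = 0.024390, Q = 9/41 = 0.219512.
d = −0.5·ln(0.731708) − 0.25·ln(0.560976) = −0.5·(-0.312374) − 0.25·(-0.578077) = 0.3007.

0.3007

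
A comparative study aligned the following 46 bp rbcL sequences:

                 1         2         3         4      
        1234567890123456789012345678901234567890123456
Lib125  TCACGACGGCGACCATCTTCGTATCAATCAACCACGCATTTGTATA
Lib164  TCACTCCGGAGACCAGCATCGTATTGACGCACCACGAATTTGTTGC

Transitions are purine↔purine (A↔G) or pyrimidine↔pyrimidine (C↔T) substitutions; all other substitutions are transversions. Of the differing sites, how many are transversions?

11

Differing sites — 5:G/T (Tv); 6:A/C (Tv); 10:C/A (Tv); 16:T/G (Tv); 18:T/A (Tv); 25:C/T (Ti); 26:A/G (Ti); 28:T/C (Ti); 29:C/G (Tv); 30:A/C (Tv); 37:C/A (Tv); 44:A/T (Tv); 45:T/G (Tv); 46:A/C (Tv).
Of the 14 differences, 3 transitions and 11 transversions, so the answer is 11.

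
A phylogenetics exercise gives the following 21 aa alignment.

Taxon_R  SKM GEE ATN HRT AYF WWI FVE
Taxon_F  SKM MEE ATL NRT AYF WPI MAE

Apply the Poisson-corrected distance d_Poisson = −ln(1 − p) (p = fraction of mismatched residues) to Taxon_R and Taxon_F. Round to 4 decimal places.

0.3365

Mismatches occur at site 4 (G/M), site 9 (N/L), site 10 (H/N), site 17 (W/P), site 19 (F/M), site 20 (V/A).
p = 6/21 = 0.285714.
d = −ln(1 − 0.285714) = −ln(0.714286) = 0.3365.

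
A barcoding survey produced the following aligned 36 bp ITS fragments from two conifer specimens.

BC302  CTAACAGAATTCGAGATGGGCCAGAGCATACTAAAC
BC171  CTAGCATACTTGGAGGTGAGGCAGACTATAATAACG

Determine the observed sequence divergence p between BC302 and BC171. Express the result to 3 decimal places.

0.333

Mismatches occur at site 4 (A↔G), site 7 (G↔T), site 9 (A↔C), site 12 (C↔G), site 16 (A↔G), site 19 (G↔A), site 21 (C↔G), site 26 (G↔C), site 27 (C↔T), site 31 (C↔A), site 35 (A↔C), site 36 (C↔G).
There are 12 differences over 36 sites, so p = 12/36 = 0.333.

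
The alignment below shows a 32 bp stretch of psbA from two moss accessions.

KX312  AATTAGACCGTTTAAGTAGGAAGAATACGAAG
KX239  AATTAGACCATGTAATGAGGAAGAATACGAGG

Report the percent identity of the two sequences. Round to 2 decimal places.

Mismatches occur at site 10 (G↔A), site 12 (T↔G), site 16 (G↔T), site 17 (T↔G), site 31 (A↔G).
27 of the 32 sites match, so the percent identity is 27/32 × 100 = 84.38%.

84.38%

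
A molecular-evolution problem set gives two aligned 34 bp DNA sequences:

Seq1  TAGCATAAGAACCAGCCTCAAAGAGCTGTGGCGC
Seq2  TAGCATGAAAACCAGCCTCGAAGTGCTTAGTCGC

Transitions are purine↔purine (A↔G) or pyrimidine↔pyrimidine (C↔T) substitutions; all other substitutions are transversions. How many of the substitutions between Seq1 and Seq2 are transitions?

3

Differing sites — 7:A/G (Ti); 9:G/A (Ti); 20:A/G (Ti); 24:A/T (Tv); 28:G/T (Tv); 29:T/A (Tv); 31:G/T (Tv).
Of the 7 differences, 3 transitions and 4 transversions, so the answer is 3.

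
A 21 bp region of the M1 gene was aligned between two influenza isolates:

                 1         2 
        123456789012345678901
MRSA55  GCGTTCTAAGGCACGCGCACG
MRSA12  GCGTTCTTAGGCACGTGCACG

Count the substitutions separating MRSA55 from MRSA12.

Differing sites — 8:A/T; 16:C/T.
That gives 2 mismatches out of 21 aligned sites, so the Hamming distance is 2.

2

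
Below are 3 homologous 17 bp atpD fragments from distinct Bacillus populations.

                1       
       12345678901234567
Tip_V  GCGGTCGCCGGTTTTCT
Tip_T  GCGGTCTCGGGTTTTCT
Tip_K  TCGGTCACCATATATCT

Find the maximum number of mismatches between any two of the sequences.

Pairwise Hamming distances:
  Tip_V vs Tip_T: 2
  Tip_V vs Tip_K: 6
  Tip_T vs Tip_K: 7
The largest is 7, between Tip_T and Tip_K.

7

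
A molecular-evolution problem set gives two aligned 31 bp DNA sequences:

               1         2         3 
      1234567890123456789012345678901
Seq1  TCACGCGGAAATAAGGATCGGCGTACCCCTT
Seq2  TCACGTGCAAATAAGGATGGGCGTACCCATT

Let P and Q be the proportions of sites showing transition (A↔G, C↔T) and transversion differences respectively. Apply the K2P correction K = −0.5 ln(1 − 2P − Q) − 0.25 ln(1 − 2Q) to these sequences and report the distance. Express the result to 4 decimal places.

0.1417

Mismatches occur at site 6 (C/T, transition), site 8 (G/C, transversion), site 19 (C/G, transversion), site 29 (C/A, transversion).
Of the 4 differences, 1 transition and 3 transversions over 31 sites: P = 1/31 = 0.032258, Q = 3/31 = 0.096774.
d = −0.5·ln(0.838710) − 0.25·ln(0.806452) = −0.5·(-0.175890) − 0.25·(-0.215111) = 0.1417.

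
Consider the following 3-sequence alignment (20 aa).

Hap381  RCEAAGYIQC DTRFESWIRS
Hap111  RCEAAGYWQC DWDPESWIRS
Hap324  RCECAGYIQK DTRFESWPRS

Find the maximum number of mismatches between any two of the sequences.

Pairwise Hamming distances:
  Hap381 vs Hap111: 4
  Hap381 vs Hap324: 3
  Hap111 vs Hap324: 7
The largest is 7, between Hap111 and Hap324.

7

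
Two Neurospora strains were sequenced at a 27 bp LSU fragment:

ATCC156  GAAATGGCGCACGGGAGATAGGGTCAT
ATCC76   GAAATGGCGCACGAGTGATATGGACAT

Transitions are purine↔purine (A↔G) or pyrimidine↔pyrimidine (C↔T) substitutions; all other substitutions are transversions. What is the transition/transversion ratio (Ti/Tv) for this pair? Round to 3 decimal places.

The sequences differ at positions 14 (G/A, transition), 16 (A/T, transversion), 21 (G/T, transversion), 24 (T/A, transversion).
Of the 4 differences, 1 transition and 3 transversions, so Ti/Tv = 1/3 = 0.333.

0.333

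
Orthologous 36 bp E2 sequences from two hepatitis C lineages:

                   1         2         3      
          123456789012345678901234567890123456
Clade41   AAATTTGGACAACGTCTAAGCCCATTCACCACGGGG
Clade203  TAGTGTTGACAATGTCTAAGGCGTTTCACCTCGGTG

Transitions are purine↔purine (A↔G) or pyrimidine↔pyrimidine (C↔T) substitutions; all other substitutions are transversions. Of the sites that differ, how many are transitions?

The sequences differ at positions 1 (A/T, transversion), 3 (A/G, transition), 5 (T/G, transversion), 7 (G/T, transversion), 13 (C/T, transition), 21 (C/G, transversion), 23 (C/G, transversion), 24 (A/T, transversion), 31 (A/T, transversion), 35 (G/T, transversion).
Of the 10 differences, 2 transitions and 8 transversions, so the answer is 2.

2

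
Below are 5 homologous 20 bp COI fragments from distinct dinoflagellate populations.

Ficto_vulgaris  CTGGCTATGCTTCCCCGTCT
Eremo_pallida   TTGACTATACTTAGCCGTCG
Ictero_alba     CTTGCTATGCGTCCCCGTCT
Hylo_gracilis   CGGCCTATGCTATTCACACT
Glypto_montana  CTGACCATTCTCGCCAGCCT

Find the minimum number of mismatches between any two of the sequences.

Pairwise Hamming distances:
  Ficto_vulgaris vs Eremo_pallida: 6
  Ficto_vulgaris vs Ictero_alba: 2
  Ficto_vulgaris vs Hylo_gracilis: 8
  Ficto_vulgaris vs Glypto_montana: 7
  Eremo_pallida vs Ictero_alba: 8
  Eremo_pallida vs Hylo_gracilis: 11
  Eremo_pallida vs Glypto_montana: 9
  Ictero_alba vs Hylo_gracilis: 10
  Ictero_alba vs Glypto_montana: 9
  Hylo_gracilis vs Glypto_montana: 9
The smallest is 2, between Ficto_vulgaris and Ictero_alba.

2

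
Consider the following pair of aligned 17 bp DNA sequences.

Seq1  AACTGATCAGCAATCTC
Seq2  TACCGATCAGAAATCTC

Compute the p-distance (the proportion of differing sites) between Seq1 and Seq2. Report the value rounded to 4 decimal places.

Mismatches occur at site 1 (A↔T), site 4 (T↔C), site 11 (C↔A).
There are 3 differences over 17 sites, so p = 3/17 = 0.1765.

0.1765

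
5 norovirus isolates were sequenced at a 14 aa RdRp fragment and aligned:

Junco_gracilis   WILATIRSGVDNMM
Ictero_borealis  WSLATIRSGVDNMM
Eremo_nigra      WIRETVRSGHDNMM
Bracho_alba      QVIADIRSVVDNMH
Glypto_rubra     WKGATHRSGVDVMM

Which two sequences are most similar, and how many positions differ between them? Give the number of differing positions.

Pairwise Hamming distances:
  Junco_gracilis vs Ictero_borealis: 1
  Junco_gracilis vs Eremo_nigra: 4
  Junco_gracilis vs Bracho_alba: 6
  Junco_gracilis vs Glypto_rubra: 4
  Ictero_borealis vs Eremo_nigra: 5
  Ictero_borealis vs Bracho_alba: 6
  Ictero_borealis vs Glypto_rubra: 4
  Eremo_nigra vs Bracho_alba: 9
  Eremo_nigra vs Glypto_rubra: 6
  Bracho_alba vs Glypto_rubra: 8
The smallest is 1, between Junco_gracilis and Ictero_borealis.

1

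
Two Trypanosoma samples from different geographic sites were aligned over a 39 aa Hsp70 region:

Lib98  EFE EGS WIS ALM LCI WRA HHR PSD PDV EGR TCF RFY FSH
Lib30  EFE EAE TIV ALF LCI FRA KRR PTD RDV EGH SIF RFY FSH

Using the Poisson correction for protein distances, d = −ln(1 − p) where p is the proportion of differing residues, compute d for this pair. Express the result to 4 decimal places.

0.4055

The sequences differ at positions 5 (G/A), 6 (S/E), 7 (W/T), 9 (S/V), 12 (M/F), 16 (W/F), 19 (H/K), 20 (H/R), 23 (S/T), 25 (P/R), 30 (R/H), 31 (T/S), 32 (C/I).
p = 13/39 = 0.333333.
d = −ln(1 − 0.333333) = −ln(0.666667) = 0.4055.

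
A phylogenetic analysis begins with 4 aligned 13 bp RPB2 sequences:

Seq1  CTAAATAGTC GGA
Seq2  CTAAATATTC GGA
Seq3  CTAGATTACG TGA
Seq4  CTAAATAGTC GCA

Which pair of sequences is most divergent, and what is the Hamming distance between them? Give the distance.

Pairwise Hamming distances:
  Seq1 vs Seq2: 1
  Seq1 vs Seq3: 6
  Seq1 vs Seq4: 1
  Seq2 vs Seq3: 6
  Seq2 vs Seq4: 2
  Seq3 vs Seq4: 7
The largest is 7, between Seq3 and Seq4.

7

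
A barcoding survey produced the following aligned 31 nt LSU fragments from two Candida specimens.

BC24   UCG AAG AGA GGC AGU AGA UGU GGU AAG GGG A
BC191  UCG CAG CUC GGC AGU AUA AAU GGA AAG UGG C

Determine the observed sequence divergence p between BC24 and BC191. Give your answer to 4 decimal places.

0.3226

Differing sites — 4:A/C; 7:A/C; 8:G/U; 9:A/C; 17:G/U; 19:U/A; 20:G/A; 24:U/A; 28:G/U; 31:A/C.
There are 10 differences over 31 sites, so p = 10/31 = 0.3226.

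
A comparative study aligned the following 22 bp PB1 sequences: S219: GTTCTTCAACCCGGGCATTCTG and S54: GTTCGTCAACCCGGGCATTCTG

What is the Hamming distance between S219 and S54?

1

A single mismatch occurs at site 5 (T↔G).
That gives 1 mismatch out of 22 aligned sites, so the Hamming distance is 1.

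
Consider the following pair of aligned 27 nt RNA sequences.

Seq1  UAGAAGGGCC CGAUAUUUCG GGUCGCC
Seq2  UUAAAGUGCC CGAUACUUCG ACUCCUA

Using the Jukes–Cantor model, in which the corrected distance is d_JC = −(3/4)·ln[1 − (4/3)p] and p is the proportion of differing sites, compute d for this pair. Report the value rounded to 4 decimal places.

Differing sites — 2:A/U; 3:G/A; 7:G/U; 16:U/C; 21:G/A; 22:G/C; 25:G/C; 26:C/U; 27:C/A.
p = 9/27 = 0.333333.
d = −0.75 · ln(1 − (4/3)·0.333333) = −0.75 · ln(0.555556) = −0.75 · (-0.587786) = 0.4408.

0.4408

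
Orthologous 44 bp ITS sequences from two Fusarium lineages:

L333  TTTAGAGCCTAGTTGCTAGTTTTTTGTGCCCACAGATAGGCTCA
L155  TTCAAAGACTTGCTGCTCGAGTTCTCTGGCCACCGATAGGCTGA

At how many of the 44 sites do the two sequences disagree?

13

Mismatches occur at site 3 (T↔C), site 5 (G↔A), site 8 (C↔A), site 11 (A↔T), site 13 (T↔C), site 18 (A↔C), site 20 (T↔A), site 21 (T↔G), site 24 (T↔C), site 26 (G↔C), site 29 (C↔G), site 34 (A↔C), site 43 (C↔G).
That gives 13 mismatches out of 44 aligned sites, so the Hamming distance is 13.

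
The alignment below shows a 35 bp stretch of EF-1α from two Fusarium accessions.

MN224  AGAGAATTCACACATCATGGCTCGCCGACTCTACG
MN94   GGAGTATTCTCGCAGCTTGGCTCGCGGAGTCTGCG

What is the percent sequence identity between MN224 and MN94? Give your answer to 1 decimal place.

Mismatches occur at site 1 (A/G), site 5 (A/T), site 10 (A/T), site 12 (A/G), site 15 (T/G), site 17 (A/T), site 26 (C/G), site 29 (C/G), site 33 (A/G).
26 of the 35 sites match, so the percent identity is 26/35 × 100 = 74.3%.

74.3%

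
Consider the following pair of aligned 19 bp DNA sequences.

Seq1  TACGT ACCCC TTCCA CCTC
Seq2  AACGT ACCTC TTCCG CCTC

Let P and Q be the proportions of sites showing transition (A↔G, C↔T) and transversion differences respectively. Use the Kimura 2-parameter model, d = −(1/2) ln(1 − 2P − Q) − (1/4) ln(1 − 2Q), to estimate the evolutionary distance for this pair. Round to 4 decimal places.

0.1805

The sequences differ at positions 1 (T/A, transversion), 9 (C/T, transition), 15 (A/G, transition).
Of the 3 differences, 2 transitions and 1 transversion over 19 sites: P = 2/19 = 0.105263, Q = 1/19 = 0.052632.
d = −0.5·ln(0.736842) − 0.25·ln(0.894736) = −0.5·(-0.305382) − 0.25·(-0.111227) = 0.1805.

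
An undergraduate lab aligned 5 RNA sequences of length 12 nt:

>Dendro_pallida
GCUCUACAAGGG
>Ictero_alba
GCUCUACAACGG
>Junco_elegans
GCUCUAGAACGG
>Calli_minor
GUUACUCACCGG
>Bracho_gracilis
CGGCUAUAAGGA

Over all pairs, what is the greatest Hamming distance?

10

Pairwise Hamming distances:
  Dendro_pallida vs Ictero_alba: 1
  Dendro_pallida vs Junco_elegans: 2
  Dendro_pallida vs Calli_minor: 6
  Dendro_pallida vs Bracho_gracilis: 5
  Ictero_alba vs Junco_elegans: 1
  Ictero_alba vs Calli_minor: 5
  Ictero_alba vs Bracho_gracilis: 6
  Junco_elegans vs Calli_minor: 6
  Junco_elegans vs Bracho_gracilis: 6
  Calli_minor vs Bracho_gracilis: 10
The largest is 10, between Calli_minor and Bracho_gracilis.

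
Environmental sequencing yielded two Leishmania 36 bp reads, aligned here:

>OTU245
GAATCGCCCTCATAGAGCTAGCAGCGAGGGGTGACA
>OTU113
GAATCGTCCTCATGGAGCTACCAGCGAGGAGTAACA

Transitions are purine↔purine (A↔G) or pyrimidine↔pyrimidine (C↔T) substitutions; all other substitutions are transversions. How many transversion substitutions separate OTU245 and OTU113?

1

The sequences differ at positions 7 (C/T, transition), 14 (A/G, transition), 21 (G/C, transversion), 30 (G/A, transition), 33 (G/A, transition).
Of the 5 differences, 4 transitions and 1 transversion, so the answer is 1.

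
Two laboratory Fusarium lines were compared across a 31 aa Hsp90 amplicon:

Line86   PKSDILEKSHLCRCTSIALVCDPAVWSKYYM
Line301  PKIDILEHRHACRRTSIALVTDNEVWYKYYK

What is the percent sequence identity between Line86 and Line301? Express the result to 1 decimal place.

67.7%

Mismatches occur at site 3 (S↔I), site 8 (K↔H), site 9 (S↔R), site 11 (L↔A), site 14 (C↔R), site 21 (C↔T), site 23 (P↔N), site 24 (A↔E), site 27 (S↔Y), site 31 (M↔K).
21 of the 31 sites match, so the percent identity is 21/31 × 100 = 67.7%.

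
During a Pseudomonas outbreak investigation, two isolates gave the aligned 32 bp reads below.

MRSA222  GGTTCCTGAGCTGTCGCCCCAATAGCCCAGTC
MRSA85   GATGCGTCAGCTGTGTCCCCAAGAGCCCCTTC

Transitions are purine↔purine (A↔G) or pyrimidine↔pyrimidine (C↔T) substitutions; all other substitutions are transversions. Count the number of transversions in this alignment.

Mismatches occur at site 2 (G/A, transition), site 4 (T/G, transversion), site 6 (C/G, transversion), site 8 (G/C, transversion), site 15 (C/G, transversion), site 16 (G/T, transversion), site 23 (T/G, transversion), site 29 (A/C, transversion), site 30 (G/T, transversion).
Of the 9 differences, 1 transition and 8 transversions, so the answer is 8.

8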